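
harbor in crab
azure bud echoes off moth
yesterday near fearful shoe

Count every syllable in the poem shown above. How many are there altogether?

18

Line 1: harbor (2), in (1), crab (1) → 4
Line 2: azure (2), bud (1), echoes (2), off (1), moth (1) → 7
Line 3: yesterday (3), near (1), fearful (2), shoe (1) → 7
Total: 4 + 7 + 7 = 18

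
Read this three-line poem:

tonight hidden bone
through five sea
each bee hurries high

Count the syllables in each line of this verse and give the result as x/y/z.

Line 1: tonight (2), hidden (2), bone (1) → 5
Line 2: through (1), five (1), sea (1) → 3
Line 3: each (1), bee (1), hurries (2), high (1) → 5

5/3/5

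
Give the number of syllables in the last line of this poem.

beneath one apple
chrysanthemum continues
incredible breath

5

The last line: incredible(4) + breath(1) = 5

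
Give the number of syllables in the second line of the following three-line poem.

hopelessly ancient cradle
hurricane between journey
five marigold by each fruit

7

The second line: hurricane (3), between (2), journey (2) → 7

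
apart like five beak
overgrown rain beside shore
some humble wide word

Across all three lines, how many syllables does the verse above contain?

17

Line 1: apart (2), like (1), five (1), beak (1) → 5
Line 2: overgrown (3), rain (1), beside (2), shore (1) → 7
Line 3: some (1), humble (2), wide (1), word (1) → 5
Total: 5 + 7 + 5 = 17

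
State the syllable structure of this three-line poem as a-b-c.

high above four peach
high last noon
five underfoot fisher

Line 1: "high above four peach": 1+2+1+1 = 5
Line 2: "high last noon": 1+1+1 = 3
Line 3: "five underfoot fisher": 1+3+2 = 6

5-3-6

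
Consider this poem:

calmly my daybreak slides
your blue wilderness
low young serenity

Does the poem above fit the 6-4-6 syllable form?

No

Line 1: calmly (2), my (1), daybreak (2), slides (1) → 6 ✓
Line 2: your (1), blue (1), wilderness (3) → 5 (expected 4)
Line 3: low (1), young (1), serenity (4) → 6 ✓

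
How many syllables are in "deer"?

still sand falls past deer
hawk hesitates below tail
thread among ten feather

1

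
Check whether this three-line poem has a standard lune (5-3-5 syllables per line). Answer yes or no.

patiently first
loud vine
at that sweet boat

Line 1: patiently(3) + first(1) = 4 (expected 5)
Line 2: loud(1) + vine(1) = 2 (expected 3)
Line 3: at(1) + that(1) + sweet(1) + boat(1) = 4 (expected 5)

No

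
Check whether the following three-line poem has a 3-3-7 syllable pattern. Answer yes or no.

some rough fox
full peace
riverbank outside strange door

Line 1: some(1) + rough(1) + fox(1) = 3 ✓
Line 2: full(1) + peace(1) = 2 (expected 3)
Line 3: riverbank(3) + outside(2) + strange(1) + door(1) = 7 ✓

No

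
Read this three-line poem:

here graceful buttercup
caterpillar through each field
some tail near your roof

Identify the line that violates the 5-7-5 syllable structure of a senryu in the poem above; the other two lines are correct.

Line 1: here(1) + graceful(2) + buttercup(3) = 6 (expected 5)
Line 2: caterpillar(4) + through(1) + each(1) + field(1) = 7 ✓
Line 3: some(1) + tail(1) + near(1) + your(1) + roof(1) = 5 ✓

Line 1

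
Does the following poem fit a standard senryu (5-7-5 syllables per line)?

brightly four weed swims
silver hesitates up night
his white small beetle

Yes

Line 1: "brightly four weed swims": 2+1+1+1 = 5 ✓
Line 2: "silver hesitates up night": 2+3+1+1 = 7 ✓
Line 3: "his white small beetle": 1+1+1+2 = 5 ✓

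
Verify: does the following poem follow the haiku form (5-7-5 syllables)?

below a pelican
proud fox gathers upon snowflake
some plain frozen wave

Line 1: "below a pelican": 2+1+3 = 6 (expected 5)
Line 2: "proud fox gathers upon snowflake": 1+1+2+2+2 = 8 (expected 7)
Line 3: "some plain frozen wave": 1+1+2+1 = 5 ✓

No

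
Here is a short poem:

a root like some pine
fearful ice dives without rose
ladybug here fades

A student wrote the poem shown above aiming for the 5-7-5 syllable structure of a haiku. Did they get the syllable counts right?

Yes

Line 1: a(1) + root(1) + like(1) + some(1) + pine(1) = 5 ✓
Line 2: fearful(2) + ice(1) + dives(1) + without(2) + rose(1) = 7 ✓
Line 3: ladybug(3) + here(1) + fades(1) = 5 ✓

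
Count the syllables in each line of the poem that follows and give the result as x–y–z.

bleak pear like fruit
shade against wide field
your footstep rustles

Line 1: bleak (1), pear (1), like (1), fruit (1) → 4
Line 2: shade (1), against (2), wide (1), field (1) → 5
Line 3: your (1), footstep (2), rustles (2) → 5

4–5–5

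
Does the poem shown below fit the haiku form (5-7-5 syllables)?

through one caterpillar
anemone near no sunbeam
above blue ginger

No

Line 1: "through one caterpillar": 1+1+4 = 6 (expected 5)
Line 2: "anemone near no sunbeam": 4+1+1+2 = 8 (expected 7)
Line 3: "above blue ginger": 2+1+2 = 5 ✓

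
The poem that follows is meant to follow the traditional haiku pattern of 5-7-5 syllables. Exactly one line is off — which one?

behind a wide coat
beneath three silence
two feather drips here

The second line

Line 1: behind(2) + a(1) + wide(1) + coat(1) = 5 ✓
Line 2: beneath(2) + three(1) + silence(2) = 5 (expected 7)
Line 3: two(1) + feather(2) + drips(1) + here(1) = 5 ✓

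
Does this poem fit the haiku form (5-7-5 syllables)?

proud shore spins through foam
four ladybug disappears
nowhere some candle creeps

No

Line 1: proud(1) + shore(1) + spins(1) + through(1) + foam(1) = 5 ✓
Line 2: four(1) + ladybug(3) + disappears(3) = 7 ✓
Line 3: nowhere(2) + some(1) + candle(2) + creeps(1) = 6 (expected 5)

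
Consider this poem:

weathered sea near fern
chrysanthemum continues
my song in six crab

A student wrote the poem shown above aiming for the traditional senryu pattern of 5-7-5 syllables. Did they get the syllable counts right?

Yes

Line 1: weathered (2), sea (1), near (1), fern (1) → 5 ✓
Line 2: chrysanthemum (4), continues (3) → 7 ✓
Line 3: my (1), song (1), in (1), six (1), crab (1) → 5 ✓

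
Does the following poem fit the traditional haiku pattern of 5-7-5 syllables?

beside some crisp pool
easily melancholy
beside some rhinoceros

No

Line 1: beside(2) + some(1) + crisp(1) + pool(1) = 5 ✓
Line 2: easily(3) + melancholy(4) = 7 ✓
Line 3: beside(2) + some(1) + rhinoceros(4) = 7 (expected 5)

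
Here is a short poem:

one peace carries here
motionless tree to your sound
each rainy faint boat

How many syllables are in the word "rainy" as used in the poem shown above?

2

"rainy" has 2 syllables.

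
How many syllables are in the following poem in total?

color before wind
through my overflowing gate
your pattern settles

17

Line 1: "color before wind": 2+2+1 = 5
Line 2: "through my overflowing gate": 1+1+4+1 = 7
Line 3: "your pattern settles": 1+2+2 = 5
Total: 5 + 7 + 5 = 17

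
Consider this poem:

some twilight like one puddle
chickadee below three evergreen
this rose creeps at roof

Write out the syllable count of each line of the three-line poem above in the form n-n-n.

Line 1: "some twilight like one puddle": 1+2+1+1+2 = 7
Line 2: "chickadee below three evergreen": 3+2+1+3 = 9
Line 3: "this rose creeps at roof": 1+1+1+1+1 = 5

7-9-5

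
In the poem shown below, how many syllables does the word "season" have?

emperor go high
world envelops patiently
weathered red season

2

"season" has 2 syllables.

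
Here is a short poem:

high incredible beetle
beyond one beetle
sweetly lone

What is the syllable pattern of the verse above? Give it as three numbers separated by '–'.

Line 1: high (1), incredible (4), beetle (2) → 7
Line 2: beyond (2), one (1), beetle (2) → 5
Line 3: sweetly (2), lone (1) → 3

7–5–3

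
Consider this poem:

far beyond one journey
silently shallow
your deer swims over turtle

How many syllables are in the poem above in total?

Line 1: "far beyond one journey": 1+2+1+2 = 6
Line 2: "silently shallow": 3+2 = 5
Line 3: "your deer swims over turtle": 1+1+1+2+2 = 7
Total: 6 + 5 + 7 = 18

18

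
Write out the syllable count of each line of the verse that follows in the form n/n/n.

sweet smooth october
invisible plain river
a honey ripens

Line 1: sweet(1) + smooth(1) + october(3) = 5
Line 2: invisible(4) + plain(1) + river(2) = 7
Line 3: a(1) + honey(2) + ripens(2) = 5

5/7/5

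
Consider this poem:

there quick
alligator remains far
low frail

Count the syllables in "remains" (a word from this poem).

2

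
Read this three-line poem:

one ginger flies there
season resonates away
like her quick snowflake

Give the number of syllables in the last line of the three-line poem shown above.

The last line: "like her quick snowflake": 1+1+1+2 = 5

5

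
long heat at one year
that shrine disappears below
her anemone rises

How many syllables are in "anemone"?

"anemone" has 4 syllables.

4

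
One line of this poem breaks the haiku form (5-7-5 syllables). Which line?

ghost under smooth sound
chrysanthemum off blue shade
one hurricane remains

Line 3

Line 1: ghost(1) + under(2) + smooth(1) + sound(1) = 5 ✓
Line 2: chrysanthemum(4) + off(1) + blue(1) + shade(1) = 7 ✓
Line 3: one(1) + hurricane(3) + remains(2) = 6 (expected 5)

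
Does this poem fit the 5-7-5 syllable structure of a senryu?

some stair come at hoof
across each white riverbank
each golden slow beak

Yes

Line 1: some(1) + stair(1) + come(1) + at(1) + hoof(1) = 5 ✓
Line 2: across(2) + each(1) + white(1) + riverbank(3) = 7 ✓
Line 3: each(1) + golden(2) + slow(1) + beak(1) = 5 ✓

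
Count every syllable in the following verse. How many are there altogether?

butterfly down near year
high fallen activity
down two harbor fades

Line 1: butterfly (3), down (1), near (1), year (1) → 6
Line 2: high (1), fallen (2), activity (4) → 7
Line 3: down (1), two (1), harbor (2), fades (1) → 5
Total: 6 + 7 + 5 = 18

18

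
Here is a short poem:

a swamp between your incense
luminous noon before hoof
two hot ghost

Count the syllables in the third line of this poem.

The third line: two (1), hot (1), ghost (1) → 3

3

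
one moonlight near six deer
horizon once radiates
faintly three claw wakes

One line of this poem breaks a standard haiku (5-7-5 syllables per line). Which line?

Line 1: "one moonlight near six deer": 1+2+1+1+1 = 6 (expected 5)
Line 2: "horizon once radiates": 3+1+3 = 7 ✓
Line 3: "faintly three claw wakes": 2+1+1+1 = 5 ✓

The first line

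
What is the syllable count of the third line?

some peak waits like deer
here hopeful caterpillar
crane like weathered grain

5

The third line: crane (1), like (1), weathered (2), grain (1) → 5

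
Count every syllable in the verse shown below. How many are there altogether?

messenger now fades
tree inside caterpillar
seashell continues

17

Line 1: messenger (3), now (1), fades (1) → 5
Line 2: tree (1), inside (2), caterpillar (4) → 7
Line 3: seashell (2), continues (3) → 5
Total: 5 + 7 + 5 = 17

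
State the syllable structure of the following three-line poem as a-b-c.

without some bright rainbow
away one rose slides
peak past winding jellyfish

Line 1: "without some bright rainbow": 2+1+1+2 = 6
Line 2: "away one rose slides": 2+1+1+1 = 5
Line 3: "peak past winding jellyfish": 1+1+2+3 = 7

6-5-7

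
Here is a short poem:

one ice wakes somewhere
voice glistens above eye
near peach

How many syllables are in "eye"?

1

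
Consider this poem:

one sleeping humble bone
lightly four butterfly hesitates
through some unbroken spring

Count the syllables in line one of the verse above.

Line one: "one sleeping humble bone": 1+2+2+1 = 6

6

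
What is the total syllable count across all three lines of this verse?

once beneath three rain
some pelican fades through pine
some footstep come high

Line 1: "once beneath three rain": 1+2+1+1 = 5
Line 2: "some pelican fades through pine": 1+3+1+1+1 = 7
Line 3: "some footstep come high": 1+2+1+1 = 5
Total: 5 + 7 + 5 = 17

17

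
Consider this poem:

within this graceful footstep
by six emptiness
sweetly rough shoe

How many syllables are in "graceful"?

2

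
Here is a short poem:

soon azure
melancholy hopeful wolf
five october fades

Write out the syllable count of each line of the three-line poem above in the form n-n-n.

3-7-5

Line 1: "soon azure": 1+2 = 3
Line 2: "melancholy hopeful wolf": 4+2+1 = 7
Line 3: "five october fades": 1+3+1 = 5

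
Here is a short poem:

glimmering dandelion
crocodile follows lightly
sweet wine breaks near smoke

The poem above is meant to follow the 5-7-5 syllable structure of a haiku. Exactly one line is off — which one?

Line 1

Line 1: glimmering(3) + dandelion(4) = 7 (expected 5)
Line 2: crocodile(3) + follows(2) + lightly(2) = 7 ✓
Line 3: sweet(1) + wine(1) + breaks(1) + near(1) + smoke(1) = 5 ✓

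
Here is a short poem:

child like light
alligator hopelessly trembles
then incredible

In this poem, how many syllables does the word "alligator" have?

4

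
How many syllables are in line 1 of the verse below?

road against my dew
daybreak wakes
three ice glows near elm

5

Line 1: road(1) + against(2) + my(1) + dew(1) = 5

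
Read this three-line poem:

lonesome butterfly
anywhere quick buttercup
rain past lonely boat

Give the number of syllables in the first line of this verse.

5

The first line: lonesome(2) + butterfly(3) = 5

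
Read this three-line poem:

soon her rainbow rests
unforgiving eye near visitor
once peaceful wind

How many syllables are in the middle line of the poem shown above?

9

The middle line: unforgiving(4) + eye(1) + near(1) + visitor(3) = 9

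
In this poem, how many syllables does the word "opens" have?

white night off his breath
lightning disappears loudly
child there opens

"opens" has 2 syllables.

2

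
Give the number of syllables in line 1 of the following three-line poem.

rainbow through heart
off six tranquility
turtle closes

Line 1: "rainbow through heart": 2+1+1 = 4

4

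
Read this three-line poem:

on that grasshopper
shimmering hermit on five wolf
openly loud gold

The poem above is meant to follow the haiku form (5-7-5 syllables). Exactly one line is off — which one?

The second line

Line 1: on (1), that (1), grasshopper (3) → 5 ✓
Line 2: shimmering (3), hermit (2), on (1), five (1), wolf (1) → 8 (expected 7)
Line 3: openly (3), loud (1), gold (1) → 5 ✓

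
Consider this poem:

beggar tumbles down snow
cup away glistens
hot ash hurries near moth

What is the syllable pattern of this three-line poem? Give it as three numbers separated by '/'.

6/5/6

Line 1: beggar(2) + tumbles(2) + down(1) + snow(1) = 6
Line 2: cup(1) + away(2) + glistens(2) = 5
Line 3: hot(1) + ash(1) + hurries(2) + near(1) + moth(1) = 6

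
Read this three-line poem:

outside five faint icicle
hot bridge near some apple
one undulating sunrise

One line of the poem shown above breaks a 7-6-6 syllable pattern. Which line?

Line 1: "outside five faint icicle": 2+1+1+3 = 7 ✓
Line 2: "hot bridge near some apple": 1+1+1+1+2 = 6 ✓
Line 3: "one undulating sunrise": 1+4+2 = 7 (expected 6)

Line 3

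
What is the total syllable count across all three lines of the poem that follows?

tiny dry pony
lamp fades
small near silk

10

Line 1: tiny(2) + dry(1) + pony(2) = 5
Line 2: lamp(1) + fades(1) = 2
Line 3: small(1) + near(1) + silk(1) = 3
Total: 5 + 2 + 3 = 10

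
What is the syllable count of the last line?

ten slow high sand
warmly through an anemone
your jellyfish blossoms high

7

The last line: your (1), jellyfish (3), blossoms (2), high (1) → 7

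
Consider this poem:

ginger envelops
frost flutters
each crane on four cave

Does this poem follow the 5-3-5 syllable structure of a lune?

Yes

Line 1: ginger(2) + envelops(3) = 5 ✓
Line 2: frost(1) + flutters(2) = 3 ✓
Line 3: each(1) + crane(1) + on(1) + four(1) + cave(1) = 5 ✓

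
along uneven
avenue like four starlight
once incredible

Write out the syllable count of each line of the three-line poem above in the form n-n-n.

5-7-5

Line 1: "along uneven": 2+3 = 5
Line 2: "avenue like four starlight": 3+1+1+2 = 7
Line 3: "once incredible": 1+4 = 5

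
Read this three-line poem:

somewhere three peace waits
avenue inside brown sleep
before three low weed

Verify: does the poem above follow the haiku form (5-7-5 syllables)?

Line 1: "somewhere three peace waits": 2+1+1+1 = 5 ✓
Line 2: "avenue inside brown sleep": 3+2+1+1 = 7 ✓
Line 3: "before three low weed": 2+1+1+1 = 5 ✓

Yes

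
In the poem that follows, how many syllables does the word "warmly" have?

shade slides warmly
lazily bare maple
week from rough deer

"warmly" has 2 syllables.

2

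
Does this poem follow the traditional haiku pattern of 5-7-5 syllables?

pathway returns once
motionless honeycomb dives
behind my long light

Line 1: pathway(2) + returns(2) + once(1) = 5 ✓
Line 2: motionless(3) + honeycomb(3) + dives(1) = 7 ✓
Line 3: behind(2) + my(1) + long(1) + light(1) = 5 ✓

Yes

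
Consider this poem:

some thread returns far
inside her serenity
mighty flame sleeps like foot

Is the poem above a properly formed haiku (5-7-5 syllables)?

No

Line 1: some (1), thread (1), returns (2), far (1) → 5 ✓
Line 2: inside (2), her (1), serenity (4) → 7 ✓
Line 3: mighty (2), flame (1), sleeps (1), like (1), foot (1) → 6 (expected 5)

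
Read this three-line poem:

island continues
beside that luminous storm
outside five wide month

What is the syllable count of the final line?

5

The final line: "outside five wide month": 2+1+1+1 = 5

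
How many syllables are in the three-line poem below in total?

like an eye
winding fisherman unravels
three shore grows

14

Line 1: like(1) + an(1) + eye(1) = 3
Line 2: winding(2) + fisherman(3) + unravels(3) = 8
Line 3: three(1) + shore(1) + grows(1) = 3
Total: 3 + 8 + 3 = 14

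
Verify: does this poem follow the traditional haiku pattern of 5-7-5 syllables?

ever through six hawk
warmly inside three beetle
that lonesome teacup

Yes

Line 1: ever(2) + through(1) + six(1) + hawk(1) = 5 ✓
Line 2: warmly(2) + inside(2) + three(1) + beetle(2) = 7 ✓
Line 3: that(1) + lonesome(2) + teacup(2) = 5 ✓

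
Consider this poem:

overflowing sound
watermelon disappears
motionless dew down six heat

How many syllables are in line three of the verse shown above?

Line three: "motionless dew down six heat": 3+1+1+1+1 = 7

7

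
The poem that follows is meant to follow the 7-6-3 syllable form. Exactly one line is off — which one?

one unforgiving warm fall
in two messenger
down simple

Line 2

Line 1: one(1) + unforgiving(4) + warm(1) + fall(1) = 7 ✓
Line 2: in(1) + two(1) + messenger(3) = 5 (expected 6)
Line 3: down(1) + simple(2) = 3 ✓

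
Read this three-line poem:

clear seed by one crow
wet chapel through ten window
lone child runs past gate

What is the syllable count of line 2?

7

Line 2: "wet chapel through ten window": 1+2+1+1+2 = 7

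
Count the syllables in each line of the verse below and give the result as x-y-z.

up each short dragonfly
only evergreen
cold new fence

Line 1: up (1), each (1), short (1), dragonfly (3) → 6
Line 2: only (2), evergreen (3) → 5
Line 3: cold (1), new (1), fence (1) → 3

6-5-3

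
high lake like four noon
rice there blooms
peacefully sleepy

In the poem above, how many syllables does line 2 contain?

3

Line 2: rice (1), there (1), blooms (1) → 3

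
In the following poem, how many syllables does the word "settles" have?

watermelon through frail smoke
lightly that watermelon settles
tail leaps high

"settles" has 2 syllables.

2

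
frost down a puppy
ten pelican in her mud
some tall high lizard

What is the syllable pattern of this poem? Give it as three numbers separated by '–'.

5–7–5

Line 1: frost(1) + down(1) + a(1) + puppy(2) = 5
Line 2: ten(1) + pelican(3) + in(1) + her(1) + mud(1) = 7
Line 3: some(1) + tall(1) + high(1) + lizard(2) = 5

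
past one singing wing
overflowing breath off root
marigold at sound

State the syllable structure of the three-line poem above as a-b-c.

5-7-5

Line 1: "past one singing wing": 1+1+2+1 = 5
Line 2: "overflowing breath off root": 4+1+1+1 = 7
Line 3: "marigold at sound": 3+1+1 = 5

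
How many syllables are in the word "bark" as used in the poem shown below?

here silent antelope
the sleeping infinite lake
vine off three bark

1

"bark" has 1 syllable.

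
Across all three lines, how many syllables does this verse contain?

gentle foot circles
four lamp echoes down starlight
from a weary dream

17

Line 1: "gentle foot circles": 2+1+2 = 5
Line 2: "four lamp echoes down starlight": 1+1+2+1+2 = 7
Line 3: "from a weary dream": 1+1+2+1 = 5
Total: 5 + 7 + 5 = 17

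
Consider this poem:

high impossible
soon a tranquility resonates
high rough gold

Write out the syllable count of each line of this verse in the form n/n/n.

5/9/3

Line 1: high (1), impossible (4) → 5
Line 2: soon (1), a (1), tranquility (4), resonates (3) → 9
Line 3: high (1), rough (1), gold (1) → 3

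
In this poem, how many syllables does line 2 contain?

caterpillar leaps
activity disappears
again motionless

Line 2: "activity disappears": 4+3 = 7

7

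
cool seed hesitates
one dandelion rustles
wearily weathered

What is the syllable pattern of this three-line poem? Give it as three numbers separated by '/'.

Line 1: cool (1), seed (1), hesitates (3) → 5
Line 2: one (1), dandelion (4), rustles (2) → 7
Line 3: wearily (3), weathered (2) → 5

5/7/5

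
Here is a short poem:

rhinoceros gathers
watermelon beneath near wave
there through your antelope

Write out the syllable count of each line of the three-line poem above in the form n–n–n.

6–8–6

Line 1: rhinoceros (4), gathers (2) → 6
Line 2: watermelon (4), beneath (2), near (1), wave (1) → 8
Line 3: there (1), through (1), your (1), antelope (3) → 6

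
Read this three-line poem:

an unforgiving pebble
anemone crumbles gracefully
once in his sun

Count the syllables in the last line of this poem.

The last line: "once in his sun": 1+1+1+1 = 4

4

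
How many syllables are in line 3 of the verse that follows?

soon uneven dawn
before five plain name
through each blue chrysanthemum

Line 3: "through each blue chrysanthemum": 1+1+1+4 = 7

7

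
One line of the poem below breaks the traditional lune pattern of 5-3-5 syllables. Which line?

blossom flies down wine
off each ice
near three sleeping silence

The third line

Line 1: "blossom flies down wine": 2+1+1+1 = 5 ✓
Line 2: "off each ice": 1+1+1 = 3 ✓
Line 3: "near three sleeping silence": 1+1+2+2 = 6 (expected 5)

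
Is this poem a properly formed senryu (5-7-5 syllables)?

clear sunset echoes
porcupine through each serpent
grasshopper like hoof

Yes

Line 1: clear(1) + sunset(2) + echoes(2) = 5 ✓
Line 2: porcupine(3) + through(1) + each(1) + serpent(2) = 7 ✓
Line 3: grasshopper(3) + like(1) + hoof(1) = 5 ✓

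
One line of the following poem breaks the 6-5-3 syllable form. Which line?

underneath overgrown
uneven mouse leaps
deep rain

Line 1: underneath(3) + overgrown(3) = 6 ✓
Line 2: uneven(3) + mouse(1) + leaps(1) = 5 ✓
Line 3: deep(1) + rain(1) = 2 (expected 3)

The third line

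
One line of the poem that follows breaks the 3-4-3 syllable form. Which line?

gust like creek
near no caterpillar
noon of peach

Line 1: gust (1), like (1), creek (1) → 3 ✓
Line 2: near (1), no (1), caterpillar (4) → 6 (expected 4)
Line 3: noon (1), of (1), peach (1) → 3 ✓

Line 2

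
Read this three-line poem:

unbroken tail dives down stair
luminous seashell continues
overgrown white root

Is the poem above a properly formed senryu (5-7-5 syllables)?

Line 1: unbroken (3), tail (1), dives (1), down (1), stair (1) → 7 (expected 5)
Line 2: luminous (3), seashell (2), continues (3) → 8 (expected 7)
Line 3: overgrown (3), white (1), root (1) → 5 ✓

No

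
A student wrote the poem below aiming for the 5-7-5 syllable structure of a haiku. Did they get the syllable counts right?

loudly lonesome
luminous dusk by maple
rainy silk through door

No

Line 1: loudly (2), lonesome (2) → 4 (expected 5)
Line 2: luminous (3), dusk (1), by (1), maple (2) → 7 ✓
Line 3: rainy (2), silk (1), through (1), door (1) → 5 ✓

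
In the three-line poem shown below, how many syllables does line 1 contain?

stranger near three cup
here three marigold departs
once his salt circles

5

Line 1: stranger (2), near (1), three (1), cup (1) → 5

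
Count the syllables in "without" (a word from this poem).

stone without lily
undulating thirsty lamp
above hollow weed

"without" has 2 syllables.

2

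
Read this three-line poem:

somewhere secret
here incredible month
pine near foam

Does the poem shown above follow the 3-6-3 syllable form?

No

Line 1: "somewhere secret": 2+2 = 4 (expected 3)
Line 2: "here incredible month": 1+4+1 = 6 ✓
Line 3: "pine near foam": 1+1+1 = 3 ✓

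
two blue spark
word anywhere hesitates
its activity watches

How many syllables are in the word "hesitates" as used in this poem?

3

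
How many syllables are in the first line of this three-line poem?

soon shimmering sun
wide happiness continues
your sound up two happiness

5

The first line: "soon shimmering sun": 1+3+1 = 5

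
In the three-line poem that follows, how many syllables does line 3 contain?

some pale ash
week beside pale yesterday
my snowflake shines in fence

6

Line 3: my (1), snowflake (2), shines (1), in (1), fence (1) → 6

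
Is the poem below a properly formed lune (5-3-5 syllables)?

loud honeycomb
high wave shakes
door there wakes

Line 1: loud(1) + honeycomb(3) = 4 (expected 5)
Line 2: high(1) + wave(1) + shakes(1) = 3 ✓
Line 3: door(1) + there(1) + wakes(1) = 3 (expected 5)

No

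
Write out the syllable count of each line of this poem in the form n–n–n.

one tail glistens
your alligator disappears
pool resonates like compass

Line 1: "one tail glistens": 1+1+2 = 4
Line 2: "your alligator disappears": 1+4+3 = 8
Line 3: "pool resonates like compass": 1+3+1+2 = 7

4–8–7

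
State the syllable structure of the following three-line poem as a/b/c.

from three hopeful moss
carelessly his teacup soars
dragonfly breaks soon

Line 1: from (1), three (1), hopeful (2), moss (1) → 5
Line 2: carelessly (3), his (1), teacup (2), soars (1) → 7
Line 3: dragonfly (3), breaks (1), soon (1) → 5

5/7/5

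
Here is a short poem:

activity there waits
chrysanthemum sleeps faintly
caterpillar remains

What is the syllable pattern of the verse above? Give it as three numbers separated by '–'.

6–7–6

Line 1: activity(4) + there(1) + waits(1) = 6
Line 2: chrysanthemum(4) + sleeps(1) + faintly(2) = 7
Line 3: caterpillar(4) + remains(2) = 6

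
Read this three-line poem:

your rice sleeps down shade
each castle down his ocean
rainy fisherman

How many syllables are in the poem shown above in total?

Line 1: "your rice sleeps down shade": 1+1+1+1+1 = 5
Line 2: "each castle down his ocean": 1+2+1+1+2 = 7
Line 3: "rainy fisherman": 2+3 = 5
Total: 5 + 7 + 5 = 17

17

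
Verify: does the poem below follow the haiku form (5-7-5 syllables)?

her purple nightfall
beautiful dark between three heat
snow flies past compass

Line 1: her(1) + purple(2) + nightfall(2) = 5 ✓
Line 2: beautiful(3) + dark(1) + between(2) + three(1) + heat(1) = 8 (expected 7)
Line 3: snow(1) + flies(1) + past(1) + compass(2) = 5 ✓

No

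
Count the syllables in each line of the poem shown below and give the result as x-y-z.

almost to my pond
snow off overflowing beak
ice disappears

5-7-4

Line 1: almost(2) + to(1) + my(1) + pond(1) = 5
Line 2: snow(1) + off(1) + overflowing(4) + beak(1) = 7
Line 3: ice(1) + disappears(3) = 4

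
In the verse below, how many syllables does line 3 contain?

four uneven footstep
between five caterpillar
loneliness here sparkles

Line 3: loneliness(3) + here(1) + sparkles(2) = 6

6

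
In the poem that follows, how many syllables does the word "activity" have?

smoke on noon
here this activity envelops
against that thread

4

"activity" has 4 syllables.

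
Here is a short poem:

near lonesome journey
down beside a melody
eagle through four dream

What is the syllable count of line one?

5

Line one: near (1), lonesome (2), journey (2) → 5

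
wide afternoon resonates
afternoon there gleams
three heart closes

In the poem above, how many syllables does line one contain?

Line one: wide(1) + afternoon(3) + resonates(3) = 7

7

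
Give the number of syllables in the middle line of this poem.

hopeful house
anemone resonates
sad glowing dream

The middle line: anemone (4), resonates (3) → 7

7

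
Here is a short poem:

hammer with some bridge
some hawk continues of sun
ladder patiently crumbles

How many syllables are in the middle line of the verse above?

The middle line: "some hawk continues of sun": 1+1+3+1+1 = 7

7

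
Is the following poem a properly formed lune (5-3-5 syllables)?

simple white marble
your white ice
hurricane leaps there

Yes

Line 1: simple (2), white (1), marble (2) → 5 ✓
Line 2: your (1), white (1), ice (1) → 3 ✓
Line 3: hurricane (3), leaps (1), there (1) → 5 ✓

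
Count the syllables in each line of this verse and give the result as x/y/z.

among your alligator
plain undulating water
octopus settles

7/7/5

Line 1: "among your alligator": 2+1+4 = 7
Line 2: "plain undulating water": 1+4+2 = 7
Line 3: "octopus settles": 3+2 = 5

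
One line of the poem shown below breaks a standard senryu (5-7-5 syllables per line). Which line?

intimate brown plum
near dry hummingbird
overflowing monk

Line 1: "intimate brown plum": 3+1+1 = 5 ✓
Line 2: "near dry hummingbird": 1+1+3 = 5 (expected 7)
Line 3: "overflowing monk": 4+1 = 5 ✓

Line 2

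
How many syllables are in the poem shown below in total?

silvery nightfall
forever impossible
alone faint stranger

Line 1: "silvery nightfall": 3+2 = 5
Line 2: "forever impossible": 3+4 = 7
Line 3: "alone faint stranger": 2+1+2 = 5
Total: 5 + 7 + 5 = 17

17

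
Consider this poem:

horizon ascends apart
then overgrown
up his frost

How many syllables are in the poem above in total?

14

Line 1: horizon(3) + ascends(2) + apart(2) = 7
Line 2: then(1) + overgrown(3) = 4
Line 3: up(1) + his(1) + frost(1) = 3
Total: 7 + 4 + 3 = 14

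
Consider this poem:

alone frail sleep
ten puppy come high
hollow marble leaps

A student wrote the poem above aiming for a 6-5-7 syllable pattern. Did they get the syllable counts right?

Line 1: alone(2) + frail(1) + sleep(1) = 4 (expected 6)
Line 2: ten(1) + puppy(2) + come(1) + high(1) = 5 ✓
Line 3: hollow(2) + marble(2) + leaps(1) = 5 (expected 7)

No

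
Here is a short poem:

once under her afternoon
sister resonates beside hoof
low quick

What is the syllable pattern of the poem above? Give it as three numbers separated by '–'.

Line 1: "once under her afternoon": 1+2+1+3 = 7
Line 2: "sister resonates beside hoof": 2+3+2+1 = 8
Line 3: "low quick": 1+1 = 2

7–8–2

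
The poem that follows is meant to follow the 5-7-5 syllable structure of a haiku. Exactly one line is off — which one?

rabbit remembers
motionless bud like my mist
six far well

Line 1: rabbit (2), remembers (3) → 5 ✓
Line 2: motionless (3), bud (1), like (1), my (1), mist (1) → 7 ✓
Line 3: six (1), far (1), well (1) → 3 (expected 5)

Line 3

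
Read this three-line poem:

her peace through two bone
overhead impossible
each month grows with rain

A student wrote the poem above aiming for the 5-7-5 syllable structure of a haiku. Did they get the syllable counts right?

Yes

Line 1: her(1) + peace(1) + through(1) + two(1) + bone(1) = 5 ✓
Line 2: overhead(3) + impossible(4) = 7 ✓
Line 3: each(1) + month(1) + grows(1) + with(1) + rain(1) = 5 ✓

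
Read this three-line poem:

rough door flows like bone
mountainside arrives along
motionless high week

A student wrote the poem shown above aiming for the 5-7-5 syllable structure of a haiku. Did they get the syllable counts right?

Line 1: "rough door flows like bone": 1+1+1+1+1 = 5 ✓
Line 2: "mountainside arrives along": 3+2+2 = 7 ✓
Line 3: "motionless high week": 3+1+1 = 5 ✓

Yes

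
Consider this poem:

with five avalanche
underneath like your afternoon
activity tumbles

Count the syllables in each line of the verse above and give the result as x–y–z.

Line 1: with(1) + five(1) + avalanche(3) = 5
Line 2: underneath(3) + like(1) + your(1) + afternoon(3) = 8
Line 3: activity(4) + tumbles(2) = 6

5–8–6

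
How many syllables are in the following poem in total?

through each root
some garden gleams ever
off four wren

Line 1: "through each root": 1+1+1 = 3
Line 2: "some garden gleams ever": 1+2+1+2 = 6
Line 3: "off four wren": 1+1+1 = 3
Total: 3 + 6 + 3 = 12

12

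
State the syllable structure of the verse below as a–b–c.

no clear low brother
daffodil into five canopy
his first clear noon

5–9–4

Line 1: no (1), clear (1), low (1), brother (2) → 5
Line 2: daffodil (3), into (2), five (1), canopy (3) → 9
Line 3: his (1), first (1), clear (1), noon (1) → 4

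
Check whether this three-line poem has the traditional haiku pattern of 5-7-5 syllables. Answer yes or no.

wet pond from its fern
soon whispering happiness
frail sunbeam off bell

Line 1: wet (1), pond (1), from (1), its (1), fern (1) → 5 ✓
Line 2: soon (1), whispering (3), happiness (3) → 7 ✓
Line 3: frail (1), sunbeam (2), off (1), bell (1) → 5 ✓

Yes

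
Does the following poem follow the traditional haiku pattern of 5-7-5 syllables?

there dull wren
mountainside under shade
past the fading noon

Line 1: there(1) + dull(1) + wren(1) = 3 (expected 5)
Line 2: mountainside(3) + under(2) + shade(1) = 6 (expected 7)
Line 3: past(1) + the(1) + fading(2) + noon(1) = 5 ✓

No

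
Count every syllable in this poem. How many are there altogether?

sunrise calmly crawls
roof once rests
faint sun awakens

13

Line 1: sunrise (2), calmly (2), crawls (1) → 5
Line 2: roof (1), once (1), rests (1) → 3
Line 3: faint (1), sun (1), awakens (3) → 5
Total: 5 + 3 + 5 = 13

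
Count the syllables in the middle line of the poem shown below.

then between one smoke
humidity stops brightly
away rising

7

The middle line: "humidity stops brightly": 4+1+2 = 7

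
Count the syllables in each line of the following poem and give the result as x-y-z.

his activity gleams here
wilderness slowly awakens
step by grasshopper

7-8-5

Line 1: his(1) + activity(4) + gleams(1) + here(1) = 7
Line 2: wilderness(3) + slowly(2) + awakens(3) = 8
Line 3: step(1) + by(1) + grasshopper(3) = 5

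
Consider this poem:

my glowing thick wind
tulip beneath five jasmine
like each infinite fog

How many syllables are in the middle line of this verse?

7

The middle line: "tulip beneath five jasmine": 2+2+1+2 = 7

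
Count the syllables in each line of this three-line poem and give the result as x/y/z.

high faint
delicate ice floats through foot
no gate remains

2/7/4

Line 1: high(1) + faint(1) = 2
Line 2: delicate(3) + ice(1) + floats(1) + through(1) + foot(1) = 7
Line 3: no(1) + gate(1) + remains(2) = 4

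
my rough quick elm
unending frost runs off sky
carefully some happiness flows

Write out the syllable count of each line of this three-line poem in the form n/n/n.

4/7/8

Line 1: "my rough quick elm": 1+1+1+1 = 4
Line 2: "unending frost runs off sky": 3+1+1+1+1 = 7
Line 3: "carefully some happiness flows": 3+1+3+1 = 8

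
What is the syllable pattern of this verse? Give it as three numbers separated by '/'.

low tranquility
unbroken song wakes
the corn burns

5/5/3

Line 1: "low tranquility": 1+4 = 5
Line 2: "unbroken song wakes": 3+1+1 = 5
Line 3: "the corn burns": 1+1+1 = 3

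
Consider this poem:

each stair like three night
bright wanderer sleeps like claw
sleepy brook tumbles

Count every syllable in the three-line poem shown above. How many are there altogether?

Line 1: each (1), stair (1), like (1), three (1), night (1) → 5
Line 2: bright (1), wanderer (3), sleeps (1), like (1), claw (1) → 7
Line 3: sleepy (2), brook (1), tumbles (2) → 5
Total: 5 + 7 + 5 = 17

17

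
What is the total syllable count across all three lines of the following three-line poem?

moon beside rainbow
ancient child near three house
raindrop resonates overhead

Line 1: moon (1), beside (2), rainbow (2) → 5
Line 2: ancient (2), child (1), near (1), three (1), house (1) → 6
Line 3: raindrop (2), resonates (3), overhead (3) → 8
Total: 5 + 6 + 8 = 19

19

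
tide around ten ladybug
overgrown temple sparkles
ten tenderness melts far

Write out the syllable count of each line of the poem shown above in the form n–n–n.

7–7–6

Line 1: "tide around ten ladybug": 1+2+1+3 = 7
Line 2: "overgrown temple sparkles": 3+2+2 = 7
Line 3: "ten tenderness melts far": 1+3+1+1 = 6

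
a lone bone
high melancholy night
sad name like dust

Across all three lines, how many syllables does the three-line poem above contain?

13

Line 1: "a lone bone": 1+1+1 = 3
Line 2: "high melancholy night": 1+4+1 = 6
Line 3: "sad name like dust": 1+1+1+1 = 4
Total: 3 + 6 + 4 = 13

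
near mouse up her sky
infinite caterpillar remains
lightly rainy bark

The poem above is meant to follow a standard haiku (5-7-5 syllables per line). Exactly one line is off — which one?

Line 1: near(1) + mouse(1) + up(1) + her(1) + sky(1) = 5 ✓
Line 2: infinite(3) + caterpillar(4) + remains(2) = 9 (expected 7)
Line 3: lightly(2) + rainy(2) + bark(1) = 5 ✓

The second line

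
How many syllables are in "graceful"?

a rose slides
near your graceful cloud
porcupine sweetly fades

2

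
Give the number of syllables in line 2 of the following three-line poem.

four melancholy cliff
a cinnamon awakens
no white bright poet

7

Line 2: "a cinnamon awakens": 1+3+3 = 7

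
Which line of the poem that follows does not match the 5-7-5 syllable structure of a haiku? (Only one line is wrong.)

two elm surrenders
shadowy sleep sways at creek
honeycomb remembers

Line 3

Line 1: two(1) + elm(1) + surrenders(3) = 5 ✓
Line 2: shadowy(3) + sleep(1) + sways(1) + at(1) + creek(1) = 7 ✓
Line 3: honeycomb(3) + remembers(3) = 6 (expected 5)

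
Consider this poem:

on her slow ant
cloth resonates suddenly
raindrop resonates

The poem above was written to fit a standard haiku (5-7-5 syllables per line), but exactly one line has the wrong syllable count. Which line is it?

Line 1

Line 1: "on her slow ant": 1+1+1+1 = 4 (expected 5)
Line 2: "cloth resonates suddenly": 1+3+3 = 7 ✓
Line 3: "raindrop resonates": 2+3 = 5 ✓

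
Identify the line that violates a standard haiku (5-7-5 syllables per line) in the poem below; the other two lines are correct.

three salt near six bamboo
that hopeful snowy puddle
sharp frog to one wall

Line 1

Line 1: three (1), salt (1), near (1), six (1), bamboo (2) → 6 (expected 5)
Line 2: that (1), hopeful (2), snowy (2), puddle (2) → 7 ✓
Line 3: sharp (1), frog (1), to (1), one (1), wall (1) → 5 ✓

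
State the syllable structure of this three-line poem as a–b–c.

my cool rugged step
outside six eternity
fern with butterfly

5–7–5

Line 1: "my cool rugged step": 1+1+2+1 = 5
Line 2: "outside six eternity": 2+1+4 = 7
Line 3: "fern with butterfly": 1+1+3 = 5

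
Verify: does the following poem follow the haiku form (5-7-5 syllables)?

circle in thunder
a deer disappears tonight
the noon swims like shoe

Line 1: circle (2), in (1), thunder (2) → 5 ✓
Line 2: a (1), deer (1), disappears (3), tonight (2) → 7 ✓
Line 3: the (1), noon (1), swims (1), like (1), shoe (1) → 5 ✓

Yes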